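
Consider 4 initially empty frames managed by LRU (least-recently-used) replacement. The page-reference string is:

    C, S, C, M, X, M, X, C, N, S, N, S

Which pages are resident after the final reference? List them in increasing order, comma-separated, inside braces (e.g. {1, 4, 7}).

C -> miss, frames (C)
S -> miss, frames (C S)
C -> hit
M -> miss, frames (S C M)
X -> miss, frames (S C M X)
M -> hit
X -> hit
C -> hit
N -> miss, evict S, frames (M X C N)
S -> miss, evict M, frames (X C N S)
N -> hit
S -> hit

{C, N, S, X}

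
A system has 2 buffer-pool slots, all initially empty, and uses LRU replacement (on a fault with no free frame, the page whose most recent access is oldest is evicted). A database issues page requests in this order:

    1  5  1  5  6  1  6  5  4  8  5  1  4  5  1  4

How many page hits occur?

1 → miss, frames [1]
5 → miss, frames [1, 5]
1 → hit
5 → hit
6 → miss, evict 1, frames [5, 6]
1 → miss, evict 5, frames [6, 1]
6 → hit
5 → miss, evict 1, frames [6, 5]
4 → miss, evict 6, frames [5, 4]
8 → miss, evict 5, frames [4, 8]
5 → miss, evict 4, frames [8, 5]
1 → miss, evict 8, frames [5, 1]
4 → miss, evict 5, frames [1, 4]
5 → miss, evict 1, frames [4, 5]
1 → miss, evict 4, frames [5, 1]
4 → miss, evict 5, frames [1, 4]
Hits: 3.

3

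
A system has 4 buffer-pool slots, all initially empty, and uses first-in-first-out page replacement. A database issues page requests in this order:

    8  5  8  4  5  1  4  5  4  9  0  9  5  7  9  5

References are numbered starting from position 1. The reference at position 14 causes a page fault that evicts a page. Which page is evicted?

1

pos 1: 8: fault, frames (8)
pos 2: 5: fault, frames (8 5)
pos 3: 8: hit
pos 4: 4: fault, frames (8 5 4)
pos 5: 5: hit
pos 6: 1: fault, frames (8 5 4 1)
pos 7: 4: hit
pos 8: 5: hit
pos 9: 4: hit
pos 10: 9: fault, evict 8, frames (5 4 1 9)
pos 11: 0: fault, evict 5, frames (4 1 9 0)
pos 12: 9: hit
pos 13: 5: fault, evict 4, frames (1 9 0 5)
pos 14: 7: fault, evict 1, frames (9 0 5 7)
At position 14, page 1 is evicted.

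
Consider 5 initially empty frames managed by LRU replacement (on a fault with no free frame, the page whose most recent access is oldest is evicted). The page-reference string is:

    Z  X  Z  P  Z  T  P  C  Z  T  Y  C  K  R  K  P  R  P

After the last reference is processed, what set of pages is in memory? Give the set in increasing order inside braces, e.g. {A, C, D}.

Z → miss, frames (Z)
X → miss, frames (Z X)
Z → hit
P → miss, frames (X Z P)
Z → hit
T → miss, frames (X P Z T)
P → hit
C → miss, frames (X Z T P C)
Z → hit
T → hit
Y → miss, evict X, frames (P C Z T Y)
C → hit
K → miss, evict P, frames (Z T Y C K)
R → miss, evict Z, frames (T Y C K R)
K → hit
P → miss, evict T, frames (Y C R K P)
R → hit
P → hit

{C, K, P, R, Y}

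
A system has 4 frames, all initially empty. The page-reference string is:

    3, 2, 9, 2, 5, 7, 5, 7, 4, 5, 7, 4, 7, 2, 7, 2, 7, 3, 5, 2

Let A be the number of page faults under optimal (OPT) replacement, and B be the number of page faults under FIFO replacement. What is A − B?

Under OPT: F F F . F F . . F . . . . . . . . F . . → 7 faults.
Under FIFO: F F F . F F . . F . . . . F . . . F F . → 9 faults.
A − B = 7 − 9 = -2.

-2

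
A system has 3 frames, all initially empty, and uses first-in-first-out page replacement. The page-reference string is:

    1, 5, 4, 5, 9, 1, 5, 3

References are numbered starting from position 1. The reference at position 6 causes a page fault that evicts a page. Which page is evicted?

5

pos 1: 1 -> fault, frames {1}
pos 2: 5 -> fault, frames {1,5}
pos 3: 4 -> fault, frames {1,5,4}
pos 4: 5 -> hit
pos 5: 9 -> fault, evict 1, frames {5,4,9}
pos 6: 1 -> fault, evict 5, frames {4,9,1}
At position 6, page 5 is evicted.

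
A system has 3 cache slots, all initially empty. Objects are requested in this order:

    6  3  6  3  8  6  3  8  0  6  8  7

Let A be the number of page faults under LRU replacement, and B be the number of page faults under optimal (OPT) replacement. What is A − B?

1

Under LRU: F F . . F . . . F F . F → 6 faults.
Under OPT: F F . . F . . . F . . F → 5 faults.
A − B = 6 − 5 = 1.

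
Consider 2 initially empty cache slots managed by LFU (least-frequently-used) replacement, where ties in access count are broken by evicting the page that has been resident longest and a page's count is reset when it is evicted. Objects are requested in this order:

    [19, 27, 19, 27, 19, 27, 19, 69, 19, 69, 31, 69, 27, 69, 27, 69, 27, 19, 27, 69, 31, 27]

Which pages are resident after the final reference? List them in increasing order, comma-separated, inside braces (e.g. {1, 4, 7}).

{19, 27}

19 → fault, frames [19]
27 → fault, frames [19, 27]
19 → hit
27 → hit
19 → hit
27 → hit
19 → hit
69 → fault, evict 27, frames [19, 69]
19 → hit
69 → hit
31 → fault, evict 69, frames [19, 31]
69 → fault, evict 31, frames [19, 69]
27 → fault, evict 69, frames [19, 27]
69 → fault, evict 27, frames [19, 69]
27 → fault, evict 69, frames [19, 27]
69 → fault, evict 27, frames [19, 69]
27 → fault, evict 69, frames [19, 27]
19 → hit
27 → hit
69 → fault, evict 27, frames [19, 69]
31 → fault, evict 69, frames [19, 31]
27 → fault, evict 31, frames [19, 27]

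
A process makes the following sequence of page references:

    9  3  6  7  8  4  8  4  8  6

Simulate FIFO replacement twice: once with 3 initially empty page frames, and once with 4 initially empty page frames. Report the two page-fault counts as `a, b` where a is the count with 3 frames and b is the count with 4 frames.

3 frames: F F F F F F . . . F → 7 faults.
4 frames: F F F F F F . . . . → 6 faults.
6 < 7: adding a frame reduced faults, as is typical.

7, 6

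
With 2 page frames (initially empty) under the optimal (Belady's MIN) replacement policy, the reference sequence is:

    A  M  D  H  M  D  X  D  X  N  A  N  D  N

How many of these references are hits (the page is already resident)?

5

A -> miss, frames (A)
M -> miss, frames (A M)
D -> miss, evict A, frames (M D)
H -> miss, evict D, frames (M H)
M -> hit
D -> miss, evict H, frames (M D)
X -> miss, evict M, frames (D X)
D -> hit
X -> hit
N -> miss, evict X, frames (D N)
A -> miss, evict D, frames (N A)
N -> hit
D -> miss, evict A, frames (N D)
N -> hit
Hits: 5.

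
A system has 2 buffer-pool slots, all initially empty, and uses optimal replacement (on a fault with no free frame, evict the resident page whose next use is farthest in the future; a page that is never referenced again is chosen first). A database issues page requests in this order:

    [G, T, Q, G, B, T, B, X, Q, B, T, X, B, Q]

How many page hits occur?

4

G -> fault, frames (G)
T -> fault, frames (G T)
Q -> fault, evict T, frames (G Q)
G -> hit
B -> fault, evict G, frames (Q B)
T -> fault, evict Q, frames (B T)
B -> hit
X -> fault, evict T, frames (B X)
Q -> fault, evict X, frames (B Q)
B -> hit
T -> fault, evict Q, frames (B T)
X -> fault, evict T, frames (B X)
B -> hit
Q -> fault, evict X, frames (B Q)
Hits: 4.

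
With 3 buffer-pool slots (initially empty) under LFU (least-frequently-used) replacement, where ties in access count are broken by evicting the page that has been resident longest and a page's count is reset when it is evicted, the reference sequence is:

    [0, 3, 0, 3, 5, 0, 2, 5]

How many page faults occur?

0 -> miss, frames [0]
3 -> miss, frames [0, 3]
0 -> hit
3 -> hit
5 -> miss, frames [0, 3, 5]
0 -> hit
2 -> miss, evict 5, frames [0, 3, 2]
5 -> miss, evict 2, frames [0, 3, 5]
Page faults: 5.

5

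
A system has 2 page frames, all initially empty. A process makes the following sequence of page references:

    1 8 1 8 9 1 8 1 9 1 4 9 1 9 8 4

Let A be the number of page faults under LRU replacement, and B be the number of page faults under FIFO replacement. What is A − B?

Under LRU: F F . . F F F . F . F F F . F F → 11 faults.
Under FIFO: F F . . F F F . F F F F F . F F → 12 faults.
A − B = 11 − 12 = -1.

-1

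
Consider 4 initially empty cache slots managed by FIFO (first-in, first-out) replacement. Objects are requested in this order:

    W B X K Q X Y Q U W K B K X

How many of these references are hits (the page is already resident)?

W -> miss, frames (W)
B -> miss, frames (W B)
X -> miss, frames (W B X)
K -> miss, frames (W B X K)
Q -> miss, evict W, frames (B X K Q)
X -> hit
Y -> miss, evict B, frames (X K Q Y)
Q -> hit
U -> miss, evict X, frames (K Q Y U)
W -> miss, evict K, frames (Q Y U W)
K -> miss, evict Q, frames (Y U W K)
B -> miss, evict Y, frames (U W K B)
K -> hit
X -> miss, evict U, frames (W K B X)
Hits: 3.

3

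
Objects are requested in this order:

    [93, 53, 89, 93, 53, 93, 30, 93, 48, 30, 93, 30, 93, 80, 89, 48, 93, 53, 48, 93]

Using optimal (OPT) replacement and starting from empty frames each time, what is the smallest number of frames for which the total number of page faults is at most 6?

f=1: 20 faults
f=2: 12 faults
f=3: 8 faults
f=4: 7 faults
f=5: 6 faults
f=6: 6 faults
Smallest f with faults ≤ 6 is 5.

5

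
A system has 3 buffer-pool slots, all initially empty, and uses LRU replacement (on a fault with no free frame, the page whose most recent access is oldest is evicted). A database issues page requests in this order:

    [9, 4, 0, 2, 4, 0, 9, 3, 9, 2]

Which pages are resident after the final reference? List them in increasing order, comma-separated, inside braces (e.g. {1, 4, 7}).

{2, 3, 9}

9: miss, frames [9]
4: miss, frames [9, 4]
0: miss, frames [9, 4, 0]
2: miss, evict 9, frames [4, 0, 2]
4: hit
0: hit
9: miss, evict 2, frames [4, 0, 9]
3: miss, evict 4, frames [0, 9, 3]
9: hit
2: miss, evict 0, frames [3, 9, 2]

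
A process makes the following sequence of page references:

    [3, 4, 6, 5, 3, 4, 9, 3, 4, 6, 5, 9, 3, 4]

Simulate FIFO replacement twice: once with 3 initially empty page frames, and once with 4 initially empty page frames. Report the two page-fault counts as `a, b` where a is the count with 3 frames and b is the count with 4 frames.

11, 12

3 frames: F F F F F F F . . F F . F F → 11 faults.
4 frames: F F F F . . F F F F F F F F → 12 faults.
12 > 11: adding a frame increased faults — Belady's anomaly.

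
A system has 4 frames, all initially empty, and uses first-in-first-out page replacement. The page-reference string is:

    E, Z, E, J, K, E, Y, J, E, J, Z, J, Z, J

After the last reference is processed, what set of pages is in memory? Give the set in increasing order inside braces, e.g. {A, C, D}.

{E, J, Y, Z}

E: fault, frames (E)
Z: fault, frames (E Z)
E: hit
J: fault, frames (E Z J)
K: fault, frames (E Z J K)
E: hit
Y: fault, evict E, frames (Z J K Y)
J: hit
E: fault, evict Z, frames (J K Y E)
J: hit
Z: fault, evict J, frames (K Y E Z)
J: fault, evict K, frames (Y E Z J)
Z: hit
J: hit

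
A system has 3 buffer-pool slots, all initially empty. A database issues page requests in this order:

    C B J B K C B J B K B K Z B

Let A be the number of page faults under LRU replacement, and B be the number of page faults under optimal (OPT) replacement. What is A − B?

Under LRU: F F F . F F . F . F . . F . → 8 faults.
Under OPT: F F F . F . . F . . . . F . → 6 faults.
A − B = 8 − 6 = 2.

2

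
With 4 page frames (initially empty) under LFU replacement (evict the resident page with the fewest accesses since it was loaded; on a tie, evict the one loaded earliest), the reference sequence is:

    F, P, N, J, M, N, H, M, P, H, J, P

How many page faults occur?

F -> fault, frames (F)
P -> fault, frames (F P)
N -> fault, frames (F P N)
J -> fault, frames (F P N J)
M -> fault, evict F, frames (P N J M)
N -> hit
H -> fault, evict P, frames (N J M H)
M -> hit
P -> fault, evict J, frames (N M H P)
H -> hit
J -> fault, evict P, frames (N M H J)
P -> fault, evict J, frames (N M H P)
Page faults: 9.

9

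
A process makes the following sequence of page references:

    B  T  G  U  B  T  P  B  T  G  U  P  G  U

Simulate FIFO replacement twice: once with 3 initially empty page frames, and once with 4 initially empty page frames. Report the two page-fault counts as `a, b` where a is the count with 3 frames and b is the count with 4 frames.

3 frames: F F F F F F F . . F F . . . → 9 faults.
4 frames: F F F F . . F F F F F F . . → 10 faults.
10 > 9: adding a frame increased faults — Belady's anomaly.

9, 10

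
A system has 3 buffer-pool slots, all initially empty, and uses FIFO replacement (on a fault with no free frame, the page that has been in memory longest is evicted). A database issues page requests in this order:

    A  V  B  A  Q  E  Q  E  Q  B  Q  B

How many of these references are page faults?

5

A: miss, frames {A}
V: miss, frames {A,V}
B: miss, frames {A,V,B}
A: hit
Q: miss, evict A, frames {V,B,Q}
E: miss, evict V, frames {B,Q,E}
Q: hit
E: hit
Q: hit
B: hit
Q: hit
B: hit
Page faults: 5.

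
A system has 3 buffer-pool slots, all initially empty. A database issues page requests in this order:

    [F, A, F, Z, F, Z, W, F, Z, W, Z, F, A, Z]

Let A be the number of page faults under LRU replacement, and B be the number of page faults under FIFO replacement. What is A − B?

Under LRU: F F . F . . F . . . . . F . → 5 faults.
Under FIFO: F F . F . . F F . . . . F F → 7 faults.
A − B = 5 − 7 = -2.

-2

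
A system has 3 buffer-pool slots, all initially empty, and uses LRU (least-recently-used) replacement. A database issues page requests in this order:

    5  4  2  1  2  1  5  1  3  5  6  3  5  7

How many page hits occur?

6

5 → fault, frames [5]
4 → fault, frames [5, 4]
2 → fault, frames [5, 4, 2]
1 → fault, evict 5, frames [4, 2, 1]
2 → hit
1 → hit
5 → fault, evict 4, frames [2, 1, 5]
1 → hit
3 → fault, evict 2, frames [5, 1, 3]
5 → hit
6 → fault, evict 1, frames [3, 5, 6]
3 → hit
5 → hit
7 → fault, evict 6, frames [3, 5, 7]
Hits: 6.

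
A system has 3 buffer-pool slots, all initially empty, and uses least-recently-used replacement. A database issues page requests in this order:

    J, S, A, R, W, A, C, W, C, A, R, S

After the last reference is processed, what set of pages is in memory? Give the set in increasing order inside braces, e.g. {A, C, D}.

J: miss, frames [J]
S: miss, frames [J, S]
A: miss, frames [J, S, A]
R: miss, evict J, frames [S, A, R]
W: miss, evict S, frames [A, R, W]
A: hit
C: miss, evict R, frames [W, A, C]
W: hit
C: hit
A: hit
R: miss, evict W, frames [C, A, R]
S: miss, evict C, frames [A, R, S]

{A, R, S}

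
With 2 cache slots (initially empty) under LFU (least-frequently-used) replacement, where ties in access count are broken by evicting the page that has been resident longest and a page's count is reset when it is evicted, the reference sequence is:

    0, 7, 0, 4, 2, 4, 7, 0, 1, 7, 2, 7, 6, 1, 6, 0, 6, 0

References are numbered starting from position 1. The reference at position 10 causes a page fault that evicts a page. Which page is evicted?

pos 1: 0 → fault, frames (0)
pos 2: 7 → fault, frames (0 7)
pos 3: 0 → hit
pos 4: 4 → fault, evict 7, frames (0 4)
pos 5: 2 → fault, evict 4, frames (0 2)
pos 6: 4 → fault, evict 2, frames (0 4)
pos 7: 7 → fault, evict 4, frames (0 7)
pos 8: 0 → hit
pos 9: 1 → fault, evict 7, frames (0 1)
pos 10: 7 → fault, evict 1, frames (0 7)
At position 10, page 1 is evicted.

1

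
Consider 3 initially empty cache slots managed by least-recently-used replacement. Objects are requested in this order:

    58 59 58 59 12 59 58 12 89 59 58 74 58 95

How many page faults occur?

58 → fault, frames {58}
59 → fault, frames {58,59}
58 → hit
59 → hit
12 → fault, frames {58,59,12}
59 → hit
58 → hit
12 → hit
89 → fault, evict 59, frames {58,12,89}
59 → fault, evict 58, frames {12,89,59}
58 → fault, evict 12, frames {89,59,58}
74 → fault, evict 89, frames {59,58,74}
58 → hit
95 → fault, evict 59, frames {74,58,95}
Page faults: 8.

8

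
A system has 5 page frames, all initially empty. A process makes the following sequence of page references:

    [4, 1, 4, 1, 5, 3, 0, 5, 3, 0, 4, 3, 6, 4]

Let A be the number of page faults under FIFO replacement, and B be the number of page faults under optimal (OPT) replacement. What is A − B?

Under FIFO: F F . . F F F . . . . . F F → 7 faults.
Under OPT: F F . . F F F . . . . . F . → 6 faults.
A − B = 7 − 6 = 1.

1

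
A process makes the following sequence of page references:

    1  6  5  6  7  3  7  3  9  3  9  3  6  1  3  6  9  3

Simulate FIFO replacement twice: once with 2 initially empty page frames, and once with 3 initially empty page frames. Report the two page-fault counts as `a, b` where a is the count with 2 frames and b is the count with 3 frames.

12, 10

2 frames: F F F . F F . . F . . . F F F F F F → 12 faults.
3 frames: F F F . F F . . F . . . F F F . F . → 10 faults.
10 < 12: adding a frame reduced faults, as is typical.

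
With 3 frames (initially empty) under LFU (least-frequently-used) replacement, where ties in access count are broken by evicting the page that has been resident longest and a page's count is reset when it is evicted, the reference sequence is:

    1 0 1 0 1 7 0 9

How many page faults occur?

4

1 → miss, frames (1)
0 → miss, frames (1 0)
1 → hit
0 → hit
1 → hit
7 → miss, frames (1 0 7)
0 → hit
9 → miss, evict 7, frames (1 0 9)
Page faults: 4.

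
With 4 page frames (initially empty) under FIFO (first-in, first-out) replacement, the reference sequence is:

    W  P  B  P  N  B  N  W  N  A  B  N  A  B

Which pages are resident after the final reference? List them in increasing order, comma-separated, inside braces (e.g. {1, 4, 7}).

W: miss, frames [W]
P: miss, frames [W, P]
B: miss, frames [W, P, B]
P: hit
N: miss, frames [W, P, B, N]
B: hit
N: hit
W: hit
N: hit
A: miss, evict W, frames [P, B, N, A]
B: hit
N: hit
A: hit
B: hit

{A, B, N, P}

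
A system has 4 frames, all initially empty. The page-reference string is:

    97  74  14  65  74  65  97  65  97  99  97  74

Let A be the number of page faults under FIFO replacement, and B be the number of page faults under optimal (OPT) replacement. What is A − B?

Under FIFO: F F F F . . . . . F F F → 7 faults.
Under OPT: F F F F . . . . . F . . → 5 faults.
A − B = 7 − 5 = 2.

2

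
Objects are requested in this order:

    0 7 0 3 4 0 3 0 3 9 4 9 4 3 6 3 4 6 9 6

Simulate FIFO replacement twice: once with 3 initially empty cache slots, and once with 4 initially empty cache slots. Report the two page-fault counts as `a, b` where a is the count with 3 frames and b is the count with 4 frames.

10, 6

3 frames: F F . F F F . . . F . . . F F . F . F . → 10 faults.
4 frames: F F . F F . . . . F . . . . F . . . . . → 6 faults.
6 < 10: adding a frame reduced faults, as is typical.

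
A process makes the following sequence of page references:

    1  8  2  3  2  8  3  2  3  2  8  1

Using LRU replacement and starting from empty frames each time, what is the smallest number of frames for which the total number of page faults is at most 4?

f=1: 12 faults
f=2: 9 faults
f=3: 5 faults
f=4: 4 faults
Smallest f with faults ≤ 4 is 4.

4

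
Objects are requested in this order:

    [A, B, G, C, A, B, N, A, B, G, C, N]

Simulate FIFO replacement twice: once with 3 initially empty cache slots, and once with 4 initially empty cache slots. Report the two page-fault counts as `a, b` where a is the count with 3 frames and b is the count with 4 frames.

9, 10

3 frames: F F F F F F F . . F F . → 9 faults.
4 frames: F F F F . . F F F F F F → 10 faults.
10 > 9: adding a frame increased faults — Belady's anomaly.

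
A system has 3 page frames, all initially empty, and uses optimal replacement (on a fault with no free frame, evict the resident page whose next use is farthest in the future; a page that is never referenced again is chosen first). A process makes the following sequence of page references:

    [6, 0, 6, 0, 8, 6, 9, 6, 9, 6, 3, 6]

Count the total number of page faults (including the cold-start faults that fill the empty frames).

6 -> fault, frames [6]
0 -> fault, frames [6, 0]
6 -> hit
0 -> hit
8 -> fault, frames [6, 0, 8]
6 -> hit
9 -> fault, evict 8, frames [6, 0, 9]
6 -> hit
9 -> hit
6 -> hit
3 -> fault, evict 9, frames [6, 0, 3]
6 -> hit
Page faults: 5.

5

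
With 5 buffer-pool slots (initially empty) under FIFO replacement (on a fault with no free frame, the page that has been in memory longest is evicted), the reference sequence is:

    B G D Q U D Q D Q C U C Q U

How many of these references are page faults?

6

B: fault, frames (B)
G: fault, frames (B G)
D: fault, frames (B G D)
Q: fault, frames (B G D Q)
U: fault, frames (B G D Q U)
D: hit
Q: hit
D: hit
Q: hit
C: fault, evict B, frames (G D Q U C)
U: hit
C: hit
Q: hit
U: hit
Page faults: 6.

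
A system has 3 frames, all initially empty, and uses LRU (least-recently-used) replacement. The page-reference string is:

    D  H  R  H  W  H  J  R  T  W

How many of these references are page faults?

D: fault, frames [D]
H: fault, frames [D, H]
R: fault, frames [D, H, R]
H: hit
W: fault, evict D, frames [R, H, W]
H: hit
J: fault, evict R, frames [W, H, J]
R: fault, evict W, frames [H, J, R]
T: fault, evict H, frames [J, R, T]
W: fault, evict J, frames [R, T, W]
Page faults: 8.

8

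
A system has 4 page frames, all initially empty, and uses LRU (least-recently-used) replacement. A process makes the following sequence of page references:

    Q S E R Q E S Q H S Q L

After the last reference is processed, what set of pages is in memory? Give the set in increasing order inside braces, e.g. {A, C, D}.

{H, L, Q, S}

Q -> fault, frames [Q]
S -> fault, frames [Q, S]
E -> fault, frames [Q, S, E]
R -> fault, frames [Q, S, E, R]
Q -> hit
E -> hit
S -> hit
Q -> hit
H -> fault, evict R, frames [E, S, Q, H]
S -> hit
Q -> hit
L -> fault, evict E, frames [H, S, Q, L]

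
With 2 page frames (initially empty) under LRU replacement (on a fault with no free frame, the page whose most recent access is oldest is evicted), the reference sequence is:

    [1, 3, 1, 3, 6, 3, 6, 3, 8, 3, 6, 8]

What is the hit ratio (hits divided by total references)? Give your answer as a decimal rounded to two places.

1 → fault, frames [1]
3 → fault, frames [1, 3]
1 → hit
3 → hit
6 → fault, evict 1, frames [3, 6]
3 → hit
6 → hit
3 → hit
8 → fault, evict 6, frames [3, 8]
3 → hit
6 → fault, evict 8, frames [3, 6]
8 → fault, evict 3, frames [6, 8]
Hits: 6 of 12 references → 6/12 = 0.5000.

0.50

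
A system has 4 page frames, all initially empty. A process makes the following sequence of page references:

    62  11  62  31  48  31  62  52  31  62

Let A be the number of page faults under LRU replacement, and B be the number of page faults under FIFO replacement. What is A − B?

-1

Under LRU: F F . F F . . F . . → 5 faults.
Under FIFO: F F . F F . . F . F → 6 faults.
A − B = 5 − 6 = -1.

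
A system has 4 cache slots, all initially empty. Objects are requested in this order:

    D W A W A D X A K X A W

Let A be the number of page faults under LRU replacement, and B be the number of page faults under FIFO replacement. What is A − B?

Under LRU: F F F . . . F . F . . F → 6 faults.
Under FIFO: F F F . . . F . F . . . → 5 faults.
A − B = 6 − 5 = 1.

1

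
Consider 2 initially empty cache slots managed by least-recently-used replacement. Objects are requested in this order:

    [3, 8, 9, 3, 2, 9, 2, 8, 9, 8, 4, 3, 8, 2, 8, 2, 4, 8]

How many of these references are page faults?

14

3: miss, frames [3]
8: miss, frames [3, 8]
9: miss, evict 3, frames [8, 9]
3: miss, evict 8, frames [9, 3]
2: miss, evict 9, frames [3, 2]
9: miss, evict 3, frames [2, 9]
2: hit
8: miss, evict 9, frames [2, 8]
9: miss, evict 2, frames [8, 9]
8: hit
4: miss, evict 9, frames [8, 4]
3: miss, evict 8, frames [4, 3]
8: miss, evict 4, frames [3, 8]
2: miss, evict 3, frames [8, 2]
8: hit
2: hit
4: miss, evict 8, frames [2, 4]
8: miss, evict 2, frames [4, 8]
Page faults: 14.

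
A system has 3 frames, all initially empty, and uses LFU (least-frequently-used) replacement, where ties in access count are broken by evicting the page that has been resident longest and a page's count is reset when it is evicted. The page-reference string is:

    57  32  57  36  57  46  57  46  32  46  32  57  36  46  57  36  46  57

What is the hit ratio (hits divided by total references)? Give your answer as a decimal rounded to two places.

57: miss, frames [57]
32: miss, frames [57, 32]
57: hit
36: miss, frames [57, 32, 36]
57: hit
46: miss, evict 32, frames [57, 36, 46]
57: hit
46: hit
32: miss, evict 36, frames [57, 46, 32]
46: hit
32: hit
57: hit
36: miss, evict 32, frames [57, 46, 36]
46: hit
57: hit
36: hit
46: hit
57: hit
Hits: 12 of 18 references → 12/18 = 0.6667.

0.67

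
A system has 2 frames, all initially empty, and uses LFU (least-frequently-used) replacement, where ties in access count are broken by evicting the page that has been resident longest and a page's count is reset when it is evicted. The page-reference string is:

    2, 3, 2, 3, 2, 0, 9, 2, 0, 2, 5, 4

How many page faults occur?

7

2: fault, frames (2)
3: fault, frames (2 3)
2: hit
3: hit
2: hit
0: fault, evict 3, frames (2 0)
9: fault, evict 0, frames (2 9)
2: hit
0: fault, evict 9, frames (2 0)
2: hit
5: fault, evict 0, frames (2 5)
4: fault, evict 5, frames (2 4)
Page faults: 7.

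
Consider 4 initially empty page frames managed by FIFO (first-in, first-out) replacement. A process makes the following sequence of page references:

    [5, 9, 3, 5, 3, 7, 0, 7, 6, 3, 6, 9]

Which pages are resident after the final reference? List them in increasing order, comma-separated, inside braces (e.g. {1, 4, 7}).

5 → fault, frames [5]
9 → fault, frames [5, 9]
3 → fault, frames [5, 9, 3]
5 → hit
3 → hit
7 → fault, frames [5, 9, 3, 7]
0 → fault, evict 5, frames [9, 3, 7, 0]
7 → hit
6 → fault, evict 9, frames [3, 7, 0, 6]
3 → hit
6 → hit
9 → fault, evict 3, frames [7, 0, 6, 9]

{0, 6, 7, 9}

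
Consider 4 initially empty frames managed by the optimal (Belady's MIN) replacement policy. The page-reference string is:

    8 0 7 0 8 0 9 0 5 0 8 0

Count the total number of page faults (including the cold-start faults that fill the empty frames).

8: miss, frames (8)
0: miss, frames (8 0)
7: miss, frames (8 0 7)
0: hit
8: hit
0: hit
9: miss, frames (8 0 7 9)
0: hit
5: miss, evict 9, frames (8 0 7 5)
0: hit
8: hit
0: hit
Page faults: 5.

5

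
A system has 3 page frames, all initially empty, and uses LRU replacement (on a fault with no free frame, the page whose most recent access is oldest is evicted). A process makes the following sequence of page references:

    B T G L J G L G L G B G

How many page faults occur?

B: fault, frames [B]
T: fault, frames [B, T]
G: fault, frames [B, T, G]
L: fault, evict B, frames [T, G, L]
J: fault, evict T, frames [G, L, J]
G: hit
L: hit
G: hit
L: hit
G: hit
B: fault, evict J, frames [L, G, B]
G: hit
Page faults: 6.

6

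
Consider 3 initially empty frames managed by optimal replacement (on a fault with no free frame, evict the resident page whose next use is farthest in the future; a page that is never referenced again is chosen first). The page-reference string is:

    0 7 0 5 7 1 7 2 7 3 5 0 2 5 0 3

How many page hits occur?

8

0 → miss, frames {0}
7 → miss, frames {0,7}
0 → hit
5 → miss, frames {0,7,5}
7 → hit
1 → miss, evict 0, frames {7,5,1}
7 → hit
2 → miss, evict 1, frames {7,5,2}
7 → hit
3 → miss, evict 7, frames {5,2,3}
5 → hit
0 → miss, evict 3, frames {5,2,0}
2 → hit
5 → hit
0 → hit
3 → miss, evict 0, frames {5,2,3}
Hits: 8.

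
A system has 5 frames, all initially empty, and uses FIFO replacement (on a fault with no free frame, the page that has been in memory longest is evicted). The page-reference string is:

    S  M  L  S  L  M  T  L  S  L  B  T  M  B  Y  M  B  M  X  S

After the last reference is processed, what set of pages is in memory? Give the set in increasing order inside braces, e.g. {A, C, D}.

S → miss, frames {S}
M → miss, frames {S,M}
L → miss, frames {S,M,L}
S → hit
L → hit
M → hit
T → miss, frames {S,M,L,T}
L → hit
S → hit
L → hit
B → miss, frames {S,M,L,T,B}
T → hit
M → hit
B → hit
Y → miss, evict S, frames {M,L,T,B,Y}
M → hit
B → hit
M → hit
X → miss, evict M, frames {L,T,B,Y,X}
S → miss, evict L, frames {T,B,Y,X,S}

{B, S, T, X, Y}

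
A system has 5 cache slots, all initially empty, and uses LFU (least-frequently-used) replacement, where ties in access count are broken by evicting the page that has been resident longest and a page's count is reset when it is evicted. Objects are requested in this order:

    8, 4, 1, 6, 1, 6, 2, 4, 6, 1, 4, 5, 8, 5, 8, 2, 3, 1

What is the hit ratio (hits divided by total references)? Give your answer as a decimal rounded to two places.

0.50

8 → miss, frames {8}
4 → miss, frames {8,4}
1 → miss, frames {8,4,1}
6 → miss, frames {8,4,1,6}
1 → hit
6 → hit
2 → miss, frames {8,4,1,6,2}
4 → hit
6 → hit
1 → hit
4 → hit
5 → miss, evict 8, frames {4,1,6,2,5}
8 → miss, evict 2, frames {4,1,6,5,8}
5 → hit
8 → hit
2 → miss, evict 5, frames {4,1,6,8,2}
3 → miss, evict 2, frames {4,1,6,8,3}
1 → hit
Hits: 9 of 18 references → 9/18 = 0.5000.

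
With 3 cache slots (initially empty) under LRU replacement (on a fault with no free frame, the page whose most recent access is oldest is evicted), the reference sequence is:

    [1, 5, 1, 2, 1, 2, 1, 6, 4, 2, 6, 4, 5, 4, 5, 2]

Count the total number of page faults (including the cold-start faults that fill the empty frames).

1 → miss, frames [1]
5 → miss, frames [1, 5]
1 → hit
2 → miss, frames [5, 1, 2]
1 → hit
2 → hit
1 → hit
6 → miss, evict 5, frames [2, 1, 6]
4 → miss, evict 2, frames [1, 6, 4]
2 → miss, evict 1, frames [6, 4, 2]
6 → hit
4 → hit
5 → miss, evict 2, frames [6, 4, 5]
4 → hit
5 → hit
2 → miss, evict 6, frames [4, 5, 2]
Page faults: 8.

8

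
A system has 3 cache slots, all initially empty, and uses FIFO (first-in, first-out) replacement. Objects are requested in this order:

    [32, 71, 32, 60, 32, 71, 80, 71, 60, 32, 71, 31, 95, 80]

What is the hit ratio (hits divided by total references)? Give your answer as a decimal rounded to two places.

32: fault, frames {32}
71: fault, frames {32,71}
32: hit
60: fault, frames {32,71,60}
32: hit
71: hit
80: fault, evict 32, frames {71,60,80}
71: hit
60: hit
32: fault, evict 71, frames {60,80,32}
71: fault, evict 60, frames {80,32,71}
31: fault, evict 80, frames {32,71,31}
95: fault, evict 32, frames {71,31,95}
80: fault, evict 71, frames {31,95,80}
Hits: 5 of 14 references → 5/14 = 0.3571.

0.36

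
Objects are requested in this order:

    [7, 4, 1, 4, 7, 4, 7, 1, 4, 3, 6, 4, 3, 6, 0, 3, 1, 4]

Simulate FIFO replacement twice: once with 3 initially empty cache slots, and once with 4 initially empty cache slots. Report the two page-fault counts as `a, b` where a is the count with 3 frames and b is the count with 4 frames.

10, 7

3 frames: F F F . . . . . . F F F . . F F F F → 10 faults.
4 frames: F F F . . . . . . F F . . . F . . F → 7 faults.
7 < 10: adding a frame reduced faults, as is typical.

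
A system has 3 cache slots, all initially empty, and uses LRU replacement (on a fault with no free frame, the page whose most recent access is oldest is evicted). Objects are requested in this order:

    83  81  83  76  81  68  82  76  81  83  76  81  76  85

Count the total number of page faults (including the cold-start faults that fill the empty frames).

83 → fault, frames [83]
81 → fault, frames [83, 81]
83 → hit
76 → fault, frames [81, 83, 76]
81 → hit
68 → fault, evict 83, frames [76, 81, 68]
82 → fault, evict 76, frames [81, 68, 82]
76 → fault, evict 81, frames [68, 82, 76]
81 → fault, evict 68, frames [82, 76, 81]
83 → fault, evict 82, frames [76, 81, 83]
76 → hit
81 → hit
76 → hit
85 → fault, evict 83, frames [81, 76, 85]
Page faults: 9.

9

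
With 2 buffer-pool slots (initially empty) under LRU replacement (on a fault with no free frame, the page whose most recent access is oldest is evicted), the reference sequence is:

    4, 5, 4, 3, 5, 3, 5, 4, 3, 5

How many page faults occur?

4 → miss, frames [4]
5 → miss, frames [4, 5]
4 → hit
3 → miss, evict 5, frames [4, 3]
5 → miss, evict 4, frames [3, 5]
3 → hit
5 → hit
4 → miss, evict 3, frames [5, 4]
3 → miss, evict 5, frames [4, 3]
5 → miss, evict 4, frames [3, 5]
Page faults: 7.

7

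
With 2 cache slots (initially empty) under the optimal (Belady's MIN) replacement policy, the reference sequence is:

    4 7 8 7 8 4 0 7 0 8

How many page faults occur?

6

4 → fault, frames [4]
7 → fault, frames [4, 7]
8 → fault, evict 4, frames [7, 8]
7 → hit
8 → hit
4 → fault, evict 8, frames [7, 4]
0 → fault, evict 4, frames [7, 0]
7 → hit
0 → hit
8 → fault, evict 0, frames [7, 8]
Page faults: 6.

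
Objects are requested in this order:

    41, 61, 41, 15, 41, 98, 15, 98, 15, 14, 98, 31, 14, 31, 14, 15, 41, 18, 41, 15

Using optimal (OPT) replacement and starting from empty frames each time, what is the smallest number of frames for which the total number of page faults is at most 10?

2

f=1: 20 faults
f=2: 10 faults
f=3: 8 faults
f=4: 7 faults
f=5: 7 faults
f=6: 7 faults
f=7: 7 faults
Smallest f with faults ≤ 10 is 2.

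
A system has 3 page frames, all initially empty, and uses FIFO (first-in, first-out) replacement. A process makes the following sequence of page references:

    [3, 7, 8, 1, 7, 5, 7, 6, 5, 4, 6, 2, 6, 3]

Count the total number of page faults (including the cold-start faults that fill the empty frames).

10

3: fault, frames {3}
7: fault, frames {3,7}
8: fault, frames {3,7,8}
1: fault, evict 3, frames {7,8,1}
7: hit
5: fault, evict 7, frames {8,1,5}
7: fault, evict 8, frames {1,5,7}
6: fault, evict 1, frames {5,7,6}
5: hit
4: fault, evict 5, frames {7,6,4}
6: hit
2: fault, evict 7, frames {6,4,2}
6: hit
3: fault, evict 6, frames {4,2,3}
Page faults: 10.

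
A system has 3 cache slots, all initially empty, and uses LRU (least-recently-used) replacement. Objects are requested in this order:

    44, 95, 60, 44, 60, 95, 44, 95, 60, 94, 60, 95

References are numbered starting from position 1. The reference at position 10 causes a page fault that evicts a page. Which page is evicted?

pos 1: 44: miss, frames [44]
pos 2: 95: miss, frames [44, 95]
pos 3: 60: miss, frames [44, 95, 60]
pos 4: 44: hit
pos 5: 60: hit
pos 6: 95: hit
pos 7: 44: hit
pos 8: 95: hit
pos 9: 60: hit
pos 10: 94: miss, evict 44, frames [95, 60, 94]
At position 10, page 44 is evicted.

44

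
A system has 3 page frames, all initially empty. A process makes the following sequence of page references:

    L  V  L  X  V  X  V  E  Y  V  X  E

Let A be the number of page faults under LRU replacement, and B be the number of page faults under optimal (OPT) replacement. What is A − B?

Under LRU: F F . F . . . F F . F F → 7 faults.
Under OPT: F F . F . . . F F . . F → 6 faults.
A − B = 7 − 6 = 1.

1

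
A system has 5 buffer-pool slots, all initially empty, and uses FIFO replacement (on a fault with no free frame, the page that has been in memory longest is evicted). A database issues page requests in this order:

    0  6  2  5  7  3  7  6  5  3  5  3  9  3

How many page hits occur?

7

0 -> miss, frames [0]
6 -> miss, frames [0, 6]
2 -> miss, frames [0, 6, 2]
5 -> miss, frames [0, 6, 2, 5]
7 -> miss, frames [0, 6, 2, 5, 7]
3 -> miss, evict 0, frames [6, 2, 5, 7, 3]
7 -> hit
6 -> hit
5 -> hit
3 -> hit
5 -> hit
3 -> hit
9 -> miss, evict 6, frames [2, 5, 7, 3, 9]
3 -> hit
Hits: 7.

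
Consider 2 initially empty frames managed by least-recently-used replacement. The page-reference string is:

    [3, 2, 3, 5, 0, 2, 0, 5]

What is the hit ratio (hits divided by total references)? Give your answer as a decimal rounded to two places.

0.25

3 -> miss, frames {3}
2 -> miss, frames {3,2}
3 -> hit
5 -> miss, evict 2, frames {3,5}
0 -> miss, evict 3, frames {5,0}
2 -> miss, evict 5, frames {0,2}
0 -> hit
5 -> miss, evict 2, frames {0,5}
Hits: 2 of 8 references → 2/8 = 0.2500.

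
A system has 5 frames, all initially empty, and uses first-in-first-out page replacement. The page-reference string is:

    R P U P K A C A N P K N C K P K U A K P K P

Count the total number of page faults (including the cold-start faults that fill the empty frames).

R: miss, frames [R]
P: miss, frames [R, P]
U: miss, frames [R, P, U]
P: hit
K: miss, frames [R, P, U, K]
A: miss, frames [R, P, U, K, A]
C: miss, evict R, frames [P, U, K, A, C]
A: hit
N: miss, evict P, frames [U, K, A, C, N]
P: miss, evict U, frames [K, A, C, N, P]
K: hit
N: hit
C: hit
K: hit
P: hit
K: hit
U: miss, evict K, frames [A, C, N, P, U]
A: hit
K: miss, evict A, frames [C, N, P, U, K]
P: hit
K: hit
P: hit
Page faults: 10.

10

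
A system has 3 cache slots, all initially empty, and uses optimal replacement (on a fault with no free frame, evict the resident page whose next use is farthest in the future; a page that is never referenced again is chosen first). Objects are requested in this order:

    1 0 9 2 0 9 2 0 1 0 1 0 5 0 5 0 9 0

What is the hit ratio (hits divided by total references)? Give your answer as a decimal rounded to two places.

1 -> miss, frames (1)
0 -> miss, frames (1 0)
9 -> miss, frames (1 0 9)
2 -> miss, evict 1, frames (0 9 2)
0 -> hit
9 -> hit
2 -> hit
0 -> hit
1 -> miss, evict 2, frames (0 9 1)
0 -> hit
1 -> hit
0 -> hit
5 -> miss, evict 1, frames (0 9 5)
0 -> hit
5 -> hit
0 -> hit
9 -> hit
0 -> hit
Hits: 12 of 18 references → 12/18 = 0.6667.

0.67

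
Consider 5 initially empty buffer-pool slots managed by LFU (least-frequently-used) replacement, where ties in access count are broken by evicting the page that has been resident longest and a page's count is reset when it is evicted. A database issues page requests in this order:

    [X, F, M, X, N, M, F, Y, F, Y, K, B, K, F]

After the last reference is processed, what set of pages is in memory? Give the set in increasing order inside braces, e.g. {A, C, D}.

X -> fault, frames (X)
F -> fault, frames (X F)
M -> fault, frames (X F M)
X -> hit
N -> fault, frames (X F M N)
M -> hit
F -> hit
Y -> fault, frames (X F M N Y)
F -> hit
Y -> hit
K -> fault, evict N, frames (X F M Y K)
B -> fault, evict K, frames (X F M Y B)
K -> fault, evict B, frames (X F M Y K)
F -> hit

{F, K, M, X, Y}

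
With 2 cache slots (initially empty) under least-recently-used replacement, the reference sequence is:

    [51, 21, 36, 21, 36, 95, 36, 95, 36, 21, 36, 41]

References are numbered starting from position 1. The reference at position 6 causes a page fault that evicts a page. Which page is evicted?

pos 1: 51 -> miss, frames {51}
pos 2: 21 -> miss, frames {51,21}
pos 3: 36 -> miss, evict 51, frames {21,36}
pos 4: 21 -> hit
pos 5: 36 -> hit
pos 6: 95 -> miss, evict 21, frames {36,95}
At position 6, page 21 is evicted.

21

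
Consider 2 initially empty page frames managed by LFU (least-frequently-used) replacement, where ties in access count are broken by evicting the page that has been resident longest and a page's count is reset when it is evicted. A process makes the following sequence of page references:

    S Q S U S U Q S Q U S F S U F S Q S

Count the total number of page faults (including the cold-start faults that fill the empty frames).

9

S → fault, frames [S]
Q → fault, frames [S, Q]
S → hit
U → fault, evict Q, frames [S, U]
S → hit
U → hit
Q → fault, evict U, frames [S, Q]
S → hit
Q → hit
U → fault, evict Q, frames [S, U]
S → hit
F → fault, evict U, frames [S, F]
S → hit
U → fault, evict F, frames [S, U]
F → fault, evict U, frames [S, F]
S → hit
Q → fault, evict F, frames [S, Q]
S → hit
Page faults: 9.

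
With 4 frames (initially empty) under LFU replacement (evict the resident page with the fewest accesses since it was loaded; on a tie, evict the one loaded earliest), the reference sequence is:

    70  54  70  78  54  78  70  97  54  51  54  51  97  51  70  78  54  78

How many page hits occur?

11

70 -> miss, frames {70}
54 -> miss, frames {70,54}
70 -> hit
78 -> miss, frames {70,54,78}
54 -> hit
78 -> hit
70 -> hit
97 -> miss, frames {70,54,78,97}
54 -> hit
51 -> miss, evict 97, frames {70,54,78,51}
54 -> hit
51 -> hit
97 -> miss, evict 78, frames {70,54,51,97}
51 -> hit
70 -> hit
78 -> miss, evict 97, frames {70,54,51,78}
54 -> hit
78 -> hit
Hits: 11.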